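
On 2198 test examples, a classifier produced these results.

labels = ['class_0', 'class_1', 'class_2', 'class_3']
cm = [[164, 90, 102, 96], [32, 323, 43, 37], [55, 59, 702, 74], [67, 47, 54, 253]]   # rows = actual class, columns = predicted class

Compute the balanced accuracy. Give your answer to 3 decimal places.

0.624

Balanced accuracy = mean of per-class recall.
  class_0: recall = 164/452 = 0.3628
  class_1: recall = 323/435 = 0.7425
  class_2: recall = 702/890 = 0.7888
  class_3: recall = 253/421 = 0.6010
Mean = (0.3628 + 0.7425 + 0.7888 + 0.6010) / 4 = 0.624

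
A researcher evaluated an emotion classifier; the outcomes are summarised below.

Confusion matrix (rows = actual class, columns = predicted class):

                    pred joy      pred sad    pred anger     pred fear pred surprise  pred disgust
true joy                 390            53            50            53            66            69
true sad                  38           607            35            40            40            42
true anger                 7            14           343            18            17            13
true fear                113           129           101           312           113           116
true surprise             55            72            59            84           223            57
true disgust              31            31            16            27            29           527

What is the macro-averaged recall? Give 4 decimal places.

Per-class recall (TP/(TP+FN)):
  joy: TP=390, FN=53+50+53+66+69=291 → 390/681 = 0.57269
  sad: TP=607, FN=38+35+40+40+42=195 → 607/802 = 0.75686
  anger: TP=343, FN=7+14+18+17+13=69 → 343/412 = 0.83252
  fear: TP=312, FN=113+129+101+113+116=572 → 312/884 = 0.35294
  surprise: TP=223, FN=55+72+59+84+57=327 → 223/550 = 0.40545
  disgust: TP=527, FN=31+31+16+27+29=134 → 527/661 = 0.79728
Macro-recall = mean = (0.57269 + 0.75686 + 0.83252 + 0.35294 + 0.40545 + 0.79728) / 6 = 0.6196

0.6196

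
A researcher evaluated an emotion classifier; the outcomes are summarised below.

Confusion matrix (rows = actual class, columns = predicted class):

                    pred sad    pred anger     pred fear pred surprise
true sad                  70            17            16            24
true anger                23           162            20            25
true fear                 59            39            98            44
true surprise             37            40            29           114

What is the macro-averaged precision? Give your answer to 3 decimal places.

Per-class precision (TP/(TP+FP)):
  sad: TP=70, FP=23+59+37=119 → 70/189 = 0.3704
  anger: TP=162, FP=17+39+40=96 → 162/258 = 0.6279
  fear: TP=98, FP=16+20+29=65 → 98/163 = 0.6012
  surprise: TP=114, FP=24+25+44=93 → 114/207 = 0.5507
Macro-precision = mean = (0.3704 + 0.6279 + 0.6012 + 0.5507) / 4 = 0.538

0.538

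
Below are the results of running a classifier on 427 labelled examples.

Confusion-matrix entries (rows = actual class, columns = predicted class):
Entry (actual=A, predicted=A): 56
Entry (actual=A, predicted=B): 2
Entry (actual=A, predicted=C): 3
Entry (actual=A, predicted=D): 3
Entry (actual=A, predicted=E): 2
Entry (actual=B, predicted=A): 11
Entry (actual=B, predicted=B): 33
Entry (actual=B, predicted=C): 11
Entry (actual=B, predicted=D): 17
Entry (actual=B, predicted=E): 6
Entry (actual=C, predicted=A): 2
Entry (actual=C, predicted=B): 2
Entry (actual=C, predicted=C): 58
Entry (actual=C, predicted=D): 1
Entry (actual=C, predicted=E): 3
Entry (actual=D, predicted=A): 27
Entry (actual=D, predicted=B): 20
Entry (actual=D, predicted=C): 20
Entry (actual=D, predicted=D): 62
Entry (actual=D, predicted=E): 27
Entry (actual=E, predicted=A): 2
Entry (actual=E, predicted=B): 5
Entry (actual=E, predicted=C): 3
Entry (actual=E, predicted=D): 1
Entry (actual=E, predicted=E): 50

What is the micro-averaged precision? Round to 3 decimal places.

Micro-averaging pools counts across classes: ΣTP=259, ΣFP=168, ΣFN=168.
Micro-precision = TP/(TP+FP) on pooled counts = 0.607 (equals overall accuracy in single-label multiclass).

0.607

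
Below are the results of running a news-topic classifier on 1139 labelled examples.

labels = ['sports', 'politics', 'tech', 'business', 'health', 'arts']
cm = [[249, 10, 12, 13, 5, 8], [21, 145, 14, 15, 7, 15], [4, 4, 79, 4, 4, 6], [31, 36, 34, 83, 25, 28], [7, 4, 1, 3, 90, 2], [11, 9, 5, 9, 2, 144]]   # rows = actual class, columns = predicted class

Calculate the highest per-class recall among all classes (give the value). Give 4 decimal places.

0.8411

Per-class recall (TP/(TP+FN)):
  sports: TP=249, FN=10+12+13+5+8=48 → 249/297 = 0.83838
  politics: TP=145, FN=21+14+15+7+15=72 → 145/217 = 0.66820
  tech: TP=79, FN=4+4+4+4+6=22 → 79/101 = 0.78218
  business: TP=83, FN=31+36+34+25+28=154 → 83/237 = 0.35021
  health: TP=90, FN=7+4+1+3+2=17 → 90/107 = 0.84112
  arts: TP=144, FN=11+9+5+9+2=36 → 144/180 = 0.80000
Highest is class 'health' with recall = 0.8411.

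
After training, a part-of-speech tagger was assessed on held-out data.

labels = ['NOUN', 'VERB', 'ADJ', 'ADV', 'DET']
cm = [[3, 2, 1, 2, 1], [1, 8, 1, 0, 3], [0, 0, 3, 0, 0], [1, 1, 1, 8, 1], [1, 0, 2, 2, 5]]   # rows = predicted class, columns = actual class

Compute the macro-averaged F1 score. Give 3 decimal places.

0.556

Per-class F1 score (2·TP/(2·TP+FP+FN)):
  NOUN: TP=3, FP=2+1+2+1=6, FN=1+0+1+1=3 → 6/15 = 0.4000
  VERB: TP=8, FP=1+1+0+3=5, FN=2+0+1+0=3 → 16/24 = 0.6667
  ADJ: TP=3, FP=0+0+0+0=0, FN=1+1+1+2=5 → 6/11 = 0.5455
  ADV: TP=8, FP=1+1+1+1=4, FN=2+0+0+2=4 → 16/24 = 0.6667
  DET: TP=5, FP=1+0+2+2=5, FN=1+3+0+1=5 → 10/20 = 0.5000
Macro-F1 score = mean = (0.4000 + 0.6667 + 0.5455 + 0.6667 + 0.5000) / 5 = 0.556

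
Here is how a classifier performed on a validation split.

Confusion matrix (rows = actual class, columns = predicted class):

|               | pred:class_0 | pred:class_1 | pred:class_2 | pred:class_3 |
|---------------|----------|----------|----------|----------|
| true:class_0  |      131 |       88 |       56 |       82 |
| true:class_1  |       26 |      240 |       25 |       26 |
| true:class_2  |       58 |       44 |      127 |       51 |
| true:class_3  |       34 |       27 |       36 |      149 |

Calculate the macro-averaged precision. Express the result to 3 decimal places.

Per-class precision (TP/(TP+FP)):
  class_0: TP=131, FP=26+58+34=118 → 131/249 = 0.5261
  class_1: TP=240, FP=88+44+27=159 → 240/399 = 0.6015
  class_2: TP=127, FP=56+25+36=117 → 127/244 = 0.5205
  class_3: TP=149, FP=82+26+51=159 → 149/308 = 0.4838
Macro-precision = mean = (0.5261 + 0.6015 + 0.5205 + 0.4838) / 4 = 0.533

0.533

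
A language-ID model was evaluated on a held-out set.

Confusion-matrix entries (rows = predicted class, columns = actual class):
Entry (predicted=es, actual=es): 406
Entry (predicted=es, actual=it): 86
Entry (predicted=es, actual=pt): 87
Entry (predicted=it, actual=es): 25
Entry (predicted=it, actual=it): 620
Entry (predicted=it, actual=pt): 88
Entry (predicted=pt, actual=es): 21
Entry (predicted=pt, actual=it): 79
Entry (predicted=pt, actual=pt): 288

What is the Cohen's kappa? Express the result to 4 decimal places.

Observed agreement pₒ = trace/N = 1314/1700 = 0.77294
Expected agreement pₑ = Σ (rowᵢ·colᵢ)/N² = (452·579 + 785·733 + 463·388)/1700² = 0.35182
κ = (pₒ − pₑ)/(1 − pₑ) = (0.77294 − 0.35182)/(1 − 0.35182) = 0.6497

0.6497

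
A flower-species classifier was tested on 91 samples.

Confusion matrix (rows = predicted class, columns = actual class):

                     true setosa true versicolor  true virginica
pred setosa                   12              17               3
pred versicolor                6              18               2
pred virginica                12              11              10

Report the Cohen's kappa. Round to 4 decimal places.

0.1757

Observed agreement pₒ = trace/N = 40/91 = 0.43956
Expected agreement pₑ = Σ (rowᵢ·colᵢ)/N² = (30·32 + 46·26 + 15·33)/91² = 0.32013
κ = (pₒ − pₑ)/(1 − pₑ) = (0.43956 − 0.32013)/(1 − 0.32013) = 0.1757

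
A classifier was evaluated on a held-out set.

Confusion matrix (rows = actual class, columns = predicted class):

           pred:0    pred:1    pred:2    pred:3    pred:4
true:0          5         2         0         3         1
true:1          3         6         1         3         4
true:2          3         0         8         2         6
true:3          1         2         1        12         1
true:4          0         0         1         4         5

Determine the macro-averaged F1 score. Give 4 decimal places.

Per-class F1 score (2·TP/(2·TP+FP+FN)):
  0: TP=5, FP=3+3+1+0=7, FN=2+0+3+1=6 → 10/23 = 0.43478
  1: TP=6, FP=2+0+2+0=4, FN=3+1+3+4=11 → 12/27 = 0.44444
  2: TP=8, FP=0+1+1+1=3, FN=3+0+2+6=11 → 16/30 = 0.53333
  3: TP=12, FP=3+3+2+4=12, FN=1+2+1+1=5 → 24/41 = 0.58537
  4: TP=5, FP=1+4+6+1=12, FN=0+0+1+4=5 → 10/27 = 0.37037
Macro-F1 score = mean = (0.43478 + 0.44444 + 0.53333 + 0.58537 + 0.37037) / 5 = 0.4737

0.4737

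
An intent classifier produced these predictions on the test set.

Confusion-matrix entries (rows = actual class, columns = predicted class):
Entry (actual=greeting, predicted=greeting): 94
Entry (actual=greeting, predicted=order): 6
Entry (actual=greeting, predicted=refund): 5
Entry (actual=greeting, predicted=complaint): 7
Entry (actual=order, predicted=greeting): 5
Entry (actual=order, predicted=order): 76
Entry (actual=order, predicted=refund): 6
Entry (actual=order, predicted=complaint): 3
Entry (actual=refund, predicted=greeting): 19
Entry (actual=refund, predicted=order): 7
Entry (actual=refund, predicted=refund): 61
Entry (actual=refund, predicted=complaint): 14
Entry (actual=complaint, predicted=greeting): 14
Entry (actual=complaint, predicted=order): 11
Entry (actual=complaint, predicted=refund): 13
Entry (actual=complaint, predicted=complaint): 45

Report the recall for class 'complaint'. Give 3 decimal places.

recall = TP/(TP+FN).
complaint: TP=45, FN=14+11+13=38 → 45/83 = 0.5422

0.542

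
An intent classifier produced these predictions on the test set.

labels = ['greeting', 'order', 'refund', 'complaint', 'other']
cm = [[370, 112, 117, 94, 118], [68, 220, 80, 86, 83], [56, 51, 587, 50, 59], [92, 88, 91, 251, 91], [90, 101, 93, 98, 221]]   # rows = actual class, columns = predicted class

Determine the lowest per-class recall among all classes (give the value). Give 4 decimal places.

Per-class recall (TP/(TP+FN)):
  greeting: TP=370, FN=112+117+94+118=441 → 370/811 = 0.45623
  order: TP=220, FN=68+80+86+83=317 → 220/537 = 0.40968
  refund: TP=587, FN=56+51+50+59=216 → 587/803 = 0.73101
  complaint: TP=251, FN=92+88+91+91=362 → 251/613 = 0.40946
  other: TP=221, FN=90+101+93+98=382 → 221/603 = 0.36650
Lowest is class 'other' with recall = 0.3665.

0.3665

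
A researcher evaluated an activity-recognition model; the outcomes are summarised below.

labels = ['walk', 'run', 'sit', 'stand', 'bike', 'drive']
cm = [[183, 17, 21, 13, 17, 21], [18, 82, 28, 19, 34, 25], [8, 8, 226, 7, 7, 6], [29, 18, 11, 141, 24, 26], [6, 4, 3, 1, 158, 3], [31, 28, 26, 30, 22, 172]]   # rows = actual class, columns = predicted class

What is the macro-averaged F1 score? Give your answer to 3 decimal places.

Per-class F1 score (2·TP/(2·TP+FP+FN)):
  walk: TP=183, FP=18+8+29+6+31=92, FN=17+21+13+17+21=89 → 366/547 = 0.6691
  run: TP=82, FP=17+8+18+4+28=75, FN=18+28+19+34+25=124 → 164/363 = 0.4518
  sit: TP=226, FP=21+28+11+3+26=89, FN=8+8+7+7+6=36 → 452/577 = 0.7834
  stand: TP=141, FP=13+19+7+1+30=70, FN=29+18+11+24+26=108 → 282/460 = 0.6130
  bike: TP=158, FP=17+34+7+24+22=104, FN=6+4+3+1+3=17 → 316/437 = 0.7231
  drive: TP=172, FP=21+25+6+26+3=81, FN=31+28+26+30+22=137 → 344/562 = 0.6121
Macro-F1 score = mean = (0.6691 + 0.4518 + 0.7834 + 0.6130 + 0.7231 + 0.6121) / 6 = 0.642

0.642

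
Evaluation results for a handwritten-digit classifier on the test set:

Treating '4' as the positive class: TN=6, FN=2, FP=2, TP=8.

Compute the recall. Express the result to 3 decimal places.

0.800

Recall = TP/(TP+FN) = 8/(8+2) = 8/10 = 0.800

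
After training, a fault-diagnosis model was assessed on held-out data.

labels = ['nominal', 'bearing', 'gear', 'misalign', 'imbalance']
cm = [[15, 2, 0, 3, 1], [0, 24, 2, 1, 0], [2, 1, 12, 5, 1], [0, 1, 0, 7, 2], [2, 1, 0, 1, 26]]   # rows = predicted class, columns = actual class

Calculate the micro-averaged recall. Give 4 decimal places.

0.7706

Micro-averaging pools counts across classes: ΣTP=84, ΣFP=25, ΣFN=25.
Micro-recall = TP/(TP+FN) on pooled counts = 0.7706 (equals overall accuracy in single-label multiclass).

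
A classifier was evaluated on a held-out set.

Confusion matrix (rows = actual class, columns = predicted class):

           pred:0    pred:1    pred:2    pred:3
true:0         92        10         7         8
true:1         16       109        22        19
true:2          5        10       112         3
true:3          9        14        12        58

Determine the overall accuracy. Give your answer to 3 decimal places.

0.733

Accuracy = trace / total = (92+109+112+58=371) / 506 = 371/506 = 0.733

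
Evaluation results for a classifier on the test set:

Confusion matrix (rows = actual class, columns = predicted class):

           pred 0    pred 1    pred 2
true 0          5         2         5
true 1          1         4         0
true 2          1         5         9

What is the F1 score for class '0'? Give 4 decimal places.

0.5263

Treat '0' as positive and all other classes as negative.
F1 score = 2·TP/(2·TP+FP+FN).
0: TP=5, FP=1+1=2, FN=2+5=7 → 10/19 = 0.52632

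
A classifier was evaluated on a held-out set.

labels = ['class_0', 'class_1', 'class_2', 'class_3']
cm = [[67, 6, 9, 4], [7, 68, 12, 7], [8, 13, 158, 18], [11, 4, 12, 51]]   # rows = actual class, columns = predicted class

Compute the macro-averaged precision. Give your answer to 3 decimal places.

0.733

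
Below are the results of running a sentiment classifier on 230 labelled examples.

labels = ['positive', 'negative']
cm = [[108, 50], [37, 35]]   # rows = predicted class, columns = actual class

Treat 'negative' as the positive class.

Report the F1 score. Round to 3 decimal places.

Precision = TP/(TP+FP) = 35/72 = 0.4861
Recall = TP/(TP+FN) = 35/85 = 0.4118
F1 = 2·TP/(2·TP+FP+FN) = 70/157 = 0.446

0.446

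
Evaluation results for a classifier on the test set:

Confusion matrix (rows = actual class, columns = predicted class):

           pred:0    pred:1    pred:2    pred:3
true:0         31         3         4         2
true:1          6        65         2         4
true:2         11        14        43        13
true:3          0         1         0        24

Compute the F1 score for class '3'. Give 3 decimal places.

0.706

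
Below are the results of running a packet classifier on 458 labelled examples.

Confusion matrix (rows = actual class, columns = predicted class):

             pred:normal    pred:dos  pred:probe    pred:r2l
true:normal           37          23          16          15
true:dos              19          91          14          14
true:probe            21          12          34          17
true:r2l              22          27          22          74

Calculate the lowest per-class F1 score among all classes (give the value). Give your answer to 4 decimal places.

Per-class F1 score (2·TP/(2·TP+FP+FN)):
  normal: TP=37, FP=19+21+22=62, FN=23+16+15=54 → 74/190 = 0.38947
  dos: TP=91, FP=23+12+27=62, FN=19+14+14=47 → 182/291 = 0.62543
  probe: TP=34, FP=16+14+22=52, FN=21+12+17=50 → 68/170 = 0.40000
  r2l: TP=74, FP=15+14+17=46, FN=22+27+22=71 → 148/265 = 0.55849
Lowest is class 'normal' with F1 score = 0.3895.

0.3895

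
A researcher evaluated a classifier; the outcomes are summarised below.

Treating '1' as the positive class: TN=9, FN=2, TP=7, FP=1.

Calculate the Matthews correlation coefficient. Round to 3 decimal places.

MCC = (TP·TN − FP·FN) / √((TP+FP)(TP+FN)(TN+FP)(TN+FN))
Numerator = 7·9 − 1·2 = 61
Denominator = √(8·9·10·11) = √7920 = 88.9944
MCC = 61 / 88.9944 = 0.685

0.685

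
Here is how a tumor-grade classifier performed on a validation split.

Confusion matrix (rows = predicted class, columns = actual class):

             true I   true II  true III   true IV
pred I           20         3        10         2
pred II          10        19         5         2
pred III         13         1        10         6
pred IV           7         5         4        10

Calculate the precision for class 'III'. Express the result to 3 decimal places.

0.333

Treat 'III' as positive and all other classes as negative.
precision = TP/(TP+FP).
III: TP=10, FP=13+1+6=20 → 10/30 = 0.3333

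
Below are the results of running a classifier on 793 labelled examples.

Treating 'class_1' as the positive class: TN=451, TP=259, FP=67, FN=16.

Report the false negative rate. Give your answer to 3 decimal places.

0.058

FNR = FN/(FN+TP) = 16/(16+259) = 0.058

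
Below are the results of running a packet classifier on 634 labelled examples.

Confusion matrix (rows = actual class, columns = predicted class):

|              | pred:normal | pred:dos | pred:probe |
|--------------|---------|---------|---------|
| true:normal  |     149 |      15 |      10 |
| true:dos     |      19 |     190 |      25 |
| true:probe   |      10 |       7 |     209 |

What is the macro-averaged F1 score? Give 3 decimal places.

Per-class F1 score (2·TP/(2·TP+FP+FN)):
  normal: TP=149, FP=19+10=29, FN=15+10=25 → 298/352 = 0.8466
  dos: TP=190, FP=15+7=22, FN=19+25=44 → 380/446 = 0.8520
  probe: TP=209, FP=10+25=35, FN=10+7=17 → 418/470 = 0.8894
Macro-F1 score = mean = (0.8466 + 0.8520 + 0.8894) / 3 = 0.863

0.863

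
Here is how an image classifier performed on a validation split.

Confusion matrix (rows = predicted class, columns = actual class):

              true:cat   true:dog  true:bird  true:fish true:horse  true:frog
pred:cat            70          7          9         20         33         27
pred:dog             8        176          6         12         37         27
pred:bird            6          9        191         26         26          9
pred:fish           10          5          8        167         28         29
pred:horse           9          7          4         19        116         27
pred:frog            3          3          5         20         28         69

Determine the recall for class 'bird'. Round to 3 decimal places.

0.857

One-vs-rest for 'bird': TP = diagonal; FP = other classes predicted 'bird'; FN = 'bird' predicted as other.
recall = TP/(TP+FN).
bird: TP=191, FN=9+6+8+4+5=32 → 191/223 = 0.8565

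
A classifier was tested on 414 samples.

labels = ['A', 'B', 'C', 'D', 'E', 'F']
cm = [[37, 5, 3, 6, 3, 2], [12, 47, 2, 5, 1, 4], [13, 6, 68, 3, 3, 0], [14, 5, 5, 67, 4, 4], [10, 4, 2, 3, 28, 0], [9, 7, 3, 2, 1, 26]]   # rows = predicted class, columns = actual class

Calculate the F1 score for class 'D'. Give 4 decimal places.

0.7243

Take TP from the diagonal, FP from the rest of the 'D' prediction marginal, FN from the rest of the 'D' actual marginal.
F1 score = 2·TP/(2·TP+FP+FN).
D: TP=67, FP=14+5+5+4+4=32, FN=6+5+3+3+2=19 → 134/185 = 0.72432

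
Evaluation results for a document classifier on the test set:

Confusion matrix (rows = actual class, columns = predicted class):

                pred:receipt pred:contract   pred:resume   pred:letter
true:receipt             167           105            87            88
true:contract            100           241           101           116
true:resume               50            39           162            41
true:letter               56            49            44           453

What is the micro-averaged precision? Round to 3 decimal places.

0.539

Micro-averaging pools counts across classes: ΣTP=1023, ΣFP=876, ΣFN=876.
Micro-precision = TP/(TP+FP) on pooled counts = 0.539 (equals overall accuracy in single-label multiclass).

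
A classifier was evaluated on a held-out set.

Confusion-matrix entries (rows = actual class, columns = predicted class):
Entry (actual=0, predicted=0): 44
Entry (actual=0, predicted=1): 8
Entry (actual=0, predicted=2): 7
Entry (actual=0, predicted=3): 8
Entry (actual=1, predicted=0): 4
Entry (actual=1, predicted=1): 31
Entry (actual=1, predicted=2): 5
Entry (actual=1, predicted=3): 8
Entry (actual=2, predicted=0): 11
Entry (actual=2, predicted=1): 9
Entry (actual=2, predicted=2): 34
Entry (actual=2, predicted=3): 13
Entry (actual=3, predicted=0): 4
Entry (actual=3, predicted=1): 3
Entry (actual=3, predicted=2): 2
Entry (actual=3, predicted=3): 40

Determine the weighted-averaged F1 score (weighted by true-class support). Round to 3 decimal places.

0.642

Per-class F1 score (2·TP/(2·TP+FP+FN)):
  0: TP=44, FP=4+11+4=19, FN=8+7+8=23 → 88/130 = 0.6769
  1: TP=31, FP=8+9+3=20, FN=4+5+8=17 → 62/99 = 0.6263
  2: TP=34, FP=7+5+2=14, FN=11+9+13=33 → 68/115 = 0.5913
  3: TP=40, FP=8+8+13=29, FN=4+3+2=9 → 80/118 = 0.6780
Weighted-F1 score = Σ (supportᵢ/N)·F1 scoreᵢ with N=231: (67/231)·0.6769 + (48/231)·0.6263 + (67/231)·0.5913 + (49/231)·0.6780 = 0.642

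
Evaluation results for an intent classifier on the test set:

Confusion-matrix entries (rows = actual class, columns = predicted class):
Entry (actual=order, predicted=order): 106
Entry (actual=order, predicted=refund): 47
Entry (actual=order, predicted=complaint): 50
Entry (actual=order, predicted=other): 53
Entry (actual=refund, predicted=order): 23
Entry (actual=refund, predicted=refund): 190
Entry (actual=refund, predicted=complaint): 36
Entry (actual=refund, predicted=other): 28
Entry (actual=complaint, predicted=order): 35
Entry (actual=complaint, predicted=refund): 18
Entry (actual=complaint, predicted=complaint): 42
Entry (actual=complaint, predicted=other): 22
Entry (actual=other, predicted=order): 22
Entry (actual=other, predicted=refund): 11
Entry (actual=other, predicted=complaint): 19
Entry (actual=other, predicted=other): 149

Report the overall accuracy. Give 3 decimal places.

0.572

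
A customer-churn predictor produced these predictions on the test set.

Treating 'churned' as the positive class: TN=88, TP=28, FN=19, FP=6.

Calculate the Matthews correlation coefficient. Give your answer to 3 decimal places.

0.586

MCC = (TP·TN − FP·FN) / √((TP+FP)(TP+FN)(TN+FP)(TN+FN))
Numerator = 28·88 − 6·19 = 2350
Denominator = √(34·47·94·107) = √16072684 = 4009.0752
MCC = 2350 / 4009.0752 = 0.586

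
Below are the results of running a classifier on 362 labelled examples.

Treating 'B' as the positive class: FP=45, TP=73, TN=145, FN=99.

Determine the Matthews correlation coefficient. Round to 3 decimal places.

0.200

MCC = (TP·TN − FP·FN) / √((TP+FP)(TP+FN)(TN+FP)(TN+FN))
Numerator = 73·145 − 45·99 = 6130
Denominator = √(118·172·190·244) = √940922560 = 30674.4610
MCC = 6130 / 30674.4610 = 0.200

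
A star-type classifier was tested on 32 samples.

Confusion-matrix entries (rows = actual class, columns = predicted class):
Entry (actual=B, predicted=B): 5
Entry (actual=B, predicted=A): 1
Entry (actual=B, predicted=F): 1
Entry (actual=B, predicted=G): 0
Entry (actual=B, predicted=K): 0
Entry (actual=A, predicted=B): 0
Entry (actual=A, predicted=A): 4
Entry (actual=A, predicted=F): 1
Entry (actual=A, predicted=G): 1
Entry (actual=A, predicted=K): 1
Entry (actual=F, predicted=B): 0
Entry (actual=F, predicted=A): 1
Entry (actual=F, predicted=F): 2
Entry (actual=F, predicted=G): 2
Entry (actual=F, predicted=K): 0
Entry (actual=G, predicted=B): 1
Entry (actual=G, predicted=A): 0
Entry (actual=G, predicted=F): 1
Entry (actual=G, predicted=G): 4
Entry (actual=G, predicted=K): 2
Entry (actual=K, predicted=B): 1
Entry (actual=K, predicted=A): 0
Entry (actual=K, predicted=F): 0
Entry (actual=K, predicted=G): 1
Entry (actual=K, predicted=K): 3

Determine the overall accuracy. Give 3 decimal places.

0.563

Accuracy = trace / total = (5+4+2+4+3=18) / 32 = 18/32 = 0.563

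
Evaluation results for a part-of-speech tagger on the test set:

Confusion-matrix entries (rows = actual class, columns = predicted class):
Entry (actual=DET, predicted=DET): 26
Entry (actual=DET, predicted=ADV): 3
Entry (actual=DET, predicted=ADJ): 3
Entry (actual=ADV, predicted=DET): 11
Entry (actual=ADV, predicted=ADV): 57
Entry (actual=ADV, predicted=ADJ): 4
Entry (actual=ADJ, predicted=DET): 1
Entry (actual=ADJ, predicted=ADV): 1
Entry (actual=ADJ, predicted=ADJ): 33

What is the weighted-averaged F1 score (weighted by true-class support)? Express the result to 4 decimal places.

Per-class F1 score (2·TP/(2·TP+FP+FN)):
  DET: TP=26, FP=11+1=12, FN=3+3=6 → 52/70 = 0.74286
  ADV: TP=57, FP=3+1=4, FN=11+4=15 → 114/133 = 0.85714
  ADJ: TP=33, FP=3+4=7, FN=1+1=2 → 66/75 = 0.88000
Weighted-F1 score = Σ (supportᵢ/N)·F1 scoreᵢ with N=139: (32/139)·0.74286 + (72/139)·0.85714 + (35/139)·0.88000 = 0.8366

0.8366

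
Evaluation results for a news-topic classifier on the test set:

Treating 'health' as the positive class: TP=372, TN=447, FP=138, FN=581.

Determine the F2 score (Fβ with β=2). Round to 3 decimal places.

Fβ = (1+β²)·TP / ((1+β²)·TP + β²·FN + FP), with β²=4
= 5·372 / (5·372 + 4·581 + 138) = 0.430

0.430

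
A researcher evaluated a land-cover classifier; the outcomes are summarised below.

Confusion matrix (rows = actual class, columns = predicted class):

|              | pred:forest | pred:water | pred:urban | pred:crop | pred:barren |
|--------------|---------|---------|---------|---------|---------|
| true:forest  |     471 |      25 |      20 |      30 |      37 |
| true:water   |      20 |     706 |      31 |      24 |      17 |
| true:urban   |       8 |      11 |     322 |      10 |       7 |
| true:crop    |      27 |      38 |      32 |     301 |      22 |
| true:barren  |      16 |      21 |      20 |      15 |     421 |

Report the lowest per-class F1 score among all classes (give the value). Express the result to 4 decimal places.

Per-class F1 score (2·TP/(2·TP+FP+FN)):
  forest: TP=471, FP=20+8+27+16=71, FN=25+20+30+37=112 → 942/1125 = 0.83733
  water: TP=706, FP=25+11+38+21=95, FN=20+31+24+17=92 → 1412/1599 = 0.88305
  urban: TP=322, FP=20+31+32+20=103, FN=8+11+10+7=36 → 644/783 = 0.82248
  crop: TP=301, FP=30+24+10+15=79, FN=27+38+32+22=119 → 602/800 = 0.75250
  barren: TP=421, FP=37+17+7+22=83, FN=16+21+20+15=72 → 842/997 = 0.84453
Lowest is class 'crop' with F1 score = 0.7525.

0.7525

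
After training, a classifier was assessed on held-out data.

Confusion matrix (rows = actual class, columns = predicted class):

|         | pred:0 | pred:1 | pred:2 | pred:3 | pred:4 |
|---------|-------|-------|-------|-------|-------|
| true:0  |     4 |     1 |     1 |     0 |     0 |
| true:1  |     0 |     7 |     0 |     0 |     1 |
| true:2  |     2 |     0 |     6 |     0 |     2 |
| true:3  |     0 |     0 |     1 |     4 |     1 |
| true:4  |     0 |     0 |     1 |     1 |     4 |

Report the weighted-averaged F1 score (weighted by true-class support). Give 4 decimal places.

Per-class F1 score (2·TP/(2·TP+FP+FN)):
  0: TP=4, FP=0+2+0+0=2, FN=1+1+0+0=2 → 8/12 = 0.66667
  1: TP=7, FP=1+0+0+0=1, FN=0+0+0+1=1 → 14/16 = 0.87500
  2: TP=6, FP=1+0+1+1=3, FN=2+0+0+2=4 → 12/19 = 0.63158
  3: TP=4, FP=0+0+0+1=1, FN=0+0+1+1=2 → 8/11 = 0.72727
  4: TP=4, FP=0+1+2+1=4, FN=0+0+1+1=2 → 8/14 = 0.57143
Weighted-F1 score = Σ (supportᵢ/N)·F1 scoreᵢ with N=36: (6/36)·0.66667 + (8/36)·0.87500 + (10/36)·0.63158 + (6/36)·0.72727 + (6/36)·0.57143 = 0.6974

0.6974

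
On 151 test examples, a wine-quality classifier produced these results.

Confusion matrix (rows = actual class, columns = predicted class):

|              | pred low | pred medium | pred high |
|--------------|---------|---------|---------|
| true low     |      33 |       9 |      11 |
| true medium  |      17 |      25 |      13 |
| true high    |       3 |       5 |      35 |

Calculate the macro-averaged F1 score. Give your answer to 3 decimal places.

0.614

Per-class F1 score (2·TP/(2·TP+FP+FN)):
  low: TP=33, FP=17+3=20, FN=9+11=20 → 66/106 = 0.6226
  medium: TP=25, FP=9+5=14, FN=17+13=30 → 50/94 = 0.5319
  high: TP=35, FP=11+13=24, FN=3+5=8 → 70/102 = 0.6863
Macro-F1 score = mean = (0.6226 + 0.5319 + 0.6863) / 3 = 0.614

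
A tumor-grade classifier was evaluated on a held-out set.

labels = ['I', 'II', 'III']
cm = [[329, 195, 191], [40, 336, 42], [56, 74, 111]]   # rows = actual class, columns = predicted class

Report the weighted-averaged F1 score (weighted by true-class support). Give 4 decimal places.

0.5668

Per-class F1 score (2·TP/(2·TP+FP+FN)):
  I: TP=329, FP=40+56=96, FN=195+191=386 → 658/1140 = 0.57719
  II: TP=336, FP=195+74=269, FN=40+42=82 → 672/1023 = 0.65689
  III: TP=111, FP=191+42=233, FN=56+74=130 → 222/585 = 0.37949
Weighted-F1 score = Σ (supportᵢ/N)·F1 scoreᵢ with N=1374: (715/1374)·0.57719 + (418/1374)·0.65689 + (241/1374)·0.37949 = 0.5668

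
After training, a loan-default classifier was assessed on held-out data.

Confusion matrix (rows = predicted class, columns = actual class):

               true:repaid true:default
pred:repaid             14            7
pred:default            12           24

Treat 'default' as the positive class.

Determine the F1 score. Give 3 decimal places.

Precision = TP/(TP+FP) = 24/36 = 0.6667
Recall = TP/(TP+FN) = 24/31 = 0.7742
F1 = 2·TP/(2·TP+FP+FN) = 48/67 = 0.716

0.716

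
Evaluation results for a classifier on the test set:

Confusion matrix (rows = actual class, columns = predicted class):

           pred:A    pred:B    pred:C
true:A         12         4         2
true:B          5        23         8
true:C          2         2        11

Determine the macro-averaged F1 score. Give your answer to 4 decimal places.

Per-class F1 score (2·TP/(2·TP+FP+FN)):
  A: TP=12, FP=5+2=7, FN=4+2=6 → 24/37 = 0.64865
  B: TP=23, FP=4+2=6, FN=5+8=13 → 46/65 = 0.70769
  C: TP=11, FP=2+8=10, FN=2+2=4 → 22/36 = 0.61111
Macro-F1 score = mean = (0.64865 + 0.70769 + 0.61111) / 3 = 0.6558

0.6558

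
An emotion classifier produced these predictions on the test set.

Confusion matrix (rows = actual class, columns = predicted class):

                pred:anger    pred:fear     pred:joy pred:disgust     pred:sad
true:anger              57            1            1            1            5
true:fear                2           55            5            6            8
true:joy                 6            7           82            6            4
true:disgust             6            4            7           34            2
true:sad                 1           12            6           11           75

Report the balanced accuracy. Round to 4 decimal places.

0.7475

Balanced accuracy = mean of per-class recall.
  anger: recall = 57/65 = 0.87692
  fear: recall = 55/76 = 0.72368
  joy: recall = 82/105 = 0.78095
  disgust: recall = 34/53 = 0.64151
  sad: recall = 75/105 = 0.71429
Mean = (0.87692 + 0.72368 + 0.78095 + 0.64151 + 0.71429) / 5 = 0.7475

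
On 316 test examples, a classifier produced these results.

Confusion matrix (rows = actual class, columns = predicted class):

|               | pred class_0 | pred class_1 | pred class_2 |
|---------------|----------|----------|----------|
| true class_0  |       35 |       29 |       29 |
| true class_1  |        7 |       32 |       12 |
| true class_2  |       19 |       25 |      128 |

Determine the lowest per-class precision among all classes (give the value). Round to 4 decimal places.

Per-class precision (TP/(TP+FP)):
  class_0: TP=35, FP=7+19=26 → 35/61 = 0.57377
  class_1: TP=32, FP=29+25=54 → 32/86 = 0.37209
  class_2: TP=128, FP=29+12=41 → 128/169 = 0.75740
Lowest is class 'class_1' with precision = 0.3721.

0.3721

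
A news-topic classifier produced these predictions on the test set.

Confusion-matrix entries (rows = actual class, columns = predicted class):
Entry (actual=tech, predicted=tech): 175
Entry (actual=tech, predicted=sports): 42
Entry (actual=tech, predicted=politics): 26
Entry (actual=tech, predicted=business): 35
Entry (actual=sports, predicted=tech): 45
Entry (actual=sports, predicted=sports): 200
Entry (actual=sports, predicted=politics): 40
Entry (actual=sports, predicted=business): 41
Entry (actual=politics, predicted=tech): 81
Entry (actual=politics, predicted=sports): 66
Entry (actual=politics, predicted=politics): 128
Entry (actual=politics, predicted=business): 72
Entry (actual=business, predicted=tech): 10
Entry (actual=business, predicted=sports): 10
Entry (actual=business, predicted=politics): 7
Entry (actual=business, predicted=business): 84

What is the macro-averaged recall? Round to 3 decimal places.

0.592

Per-class recall (TP/(TP+FN)):
  tech: TP=175, FN=42+26+35=103 → 175/278 = 0.6295
  sports: TP=200, FN=45+40+41=126 → 200/326 = 0.6135
  politics: TP=128, FN=81+66+72=219 → 128/347 = 0.3689
  business: TP=84, FN=10+10+7=27 → 84/111 = 0.7568
Macro-recall = mean = (0.6295 + 0.6135 + 0.3689 + 0.7568) / 4 = 0.592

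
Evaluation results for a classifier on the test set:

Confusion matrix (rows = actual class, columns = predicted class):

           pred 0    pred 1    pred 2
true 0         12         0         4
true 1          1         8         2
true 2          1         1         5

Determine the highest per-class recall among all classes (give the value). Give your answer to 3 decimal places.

Per-class recall (TP/(TP+FN)):
  0: TP=12, FN=0+4=4 → 12/16 = 0.7500
  1: TP=8, FN=1+2=3 → 8/11 = 0.7273
  2: TP=5, FN=1+1=2 → 5/7 = 0.7143
Highest is class '0' with recall = 0.750.

0.750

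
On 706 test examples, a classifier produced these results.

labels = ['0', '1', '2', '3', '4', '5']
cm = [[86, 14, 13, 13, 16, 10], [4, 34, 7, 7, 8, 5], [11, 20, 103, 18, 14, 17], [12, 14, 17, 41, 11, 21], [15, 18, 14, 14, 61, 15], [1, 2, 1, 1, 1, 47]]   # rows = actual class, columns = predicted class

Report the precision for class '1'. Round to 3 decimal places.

0.333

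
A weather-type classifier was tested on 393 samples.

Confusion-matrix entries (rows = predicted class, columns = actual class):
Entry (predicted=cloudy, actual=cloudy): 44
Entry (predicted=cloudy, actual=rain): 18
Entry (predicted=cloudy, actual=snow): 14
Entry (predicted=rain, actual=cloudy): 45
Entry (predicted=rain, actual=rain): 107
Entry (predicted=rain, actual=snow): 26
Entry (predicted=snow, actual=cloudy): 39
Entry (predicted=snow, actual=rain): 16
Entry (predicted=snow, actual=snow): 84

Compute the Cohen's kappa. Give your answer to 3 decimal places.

0.394

Observed agreement pₒ = trace/N = 235/393 = 0.5980
Expected agreement pₑ = Σ (rowᵢ·colᵢ)/N² = (128·76 + 141·178 + 124·139)/393² = 0.3371
κ = (pₒ − pₑ)/(1 − pₑ) = (0.5980 − 0.3371)/(1 − 0.3371) = 0.394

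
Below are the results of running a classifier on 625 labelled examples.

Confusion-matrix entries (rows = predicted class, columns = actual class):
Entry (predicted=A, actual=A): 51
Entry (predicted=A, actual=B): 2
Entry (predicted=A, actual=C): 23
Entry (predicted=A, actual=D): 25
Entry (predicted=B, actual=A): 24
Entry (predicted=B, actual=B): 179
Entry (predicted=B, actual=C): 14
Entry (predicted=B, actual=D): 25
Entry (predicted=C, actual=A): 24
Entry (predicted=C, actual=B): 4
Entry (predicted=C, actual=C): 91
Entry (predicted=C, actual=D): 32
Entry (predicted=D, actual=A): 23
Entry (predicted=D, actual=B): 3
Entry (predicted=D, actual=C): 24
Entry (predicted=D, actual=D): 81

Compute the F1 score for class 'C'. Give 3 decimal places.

0.601

Take TP from the diagonal, FP from the rest of the 'C' prediction marginal, FN from the rest of the 'C' actual marginal.
F1 score = 2·TP/(2·TP+FP+FN).
C: TP=91, FP=24+4+32=60, FN=23+14+24=61 → 182/303 = 0.6007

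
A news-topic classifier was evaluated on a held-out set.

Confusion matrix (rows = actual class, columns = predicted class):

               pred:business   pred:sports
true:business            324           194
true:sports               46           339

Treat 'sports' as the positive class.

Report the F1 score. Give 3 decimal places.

Precision = TP/(TP+FP) = 339/533 = 0.6360
Recall = TP/(TP+FN) = 339/385 = 0.8805
F1 = 2·TP/(2·TP+FP+FN) = 678/918 = 0.739

0.739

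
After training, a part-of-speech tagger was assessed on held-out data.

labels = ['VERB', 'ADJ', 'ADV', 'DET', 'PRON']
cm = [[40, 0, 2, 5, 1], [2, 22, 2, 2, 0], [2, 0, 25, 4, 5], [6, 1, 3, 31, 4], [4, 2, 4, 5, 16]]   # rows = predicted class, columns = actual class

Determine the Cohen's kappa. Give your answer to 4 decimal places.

Observed agreement pₒ = trace/N = 134/188 = 0.71277
Expected agreement pₑ = Σ (rowᵢ·colᵢ)/N² = (54·48 + 25·28 + 36·36 + 47·45 + 26·31)/188² = 0.21245
κ = (pₒ − pₑ)/(1 − pₑ) = (0.71277 − 0.21245)/(1 − 0.21245) = 0.6353

0.6353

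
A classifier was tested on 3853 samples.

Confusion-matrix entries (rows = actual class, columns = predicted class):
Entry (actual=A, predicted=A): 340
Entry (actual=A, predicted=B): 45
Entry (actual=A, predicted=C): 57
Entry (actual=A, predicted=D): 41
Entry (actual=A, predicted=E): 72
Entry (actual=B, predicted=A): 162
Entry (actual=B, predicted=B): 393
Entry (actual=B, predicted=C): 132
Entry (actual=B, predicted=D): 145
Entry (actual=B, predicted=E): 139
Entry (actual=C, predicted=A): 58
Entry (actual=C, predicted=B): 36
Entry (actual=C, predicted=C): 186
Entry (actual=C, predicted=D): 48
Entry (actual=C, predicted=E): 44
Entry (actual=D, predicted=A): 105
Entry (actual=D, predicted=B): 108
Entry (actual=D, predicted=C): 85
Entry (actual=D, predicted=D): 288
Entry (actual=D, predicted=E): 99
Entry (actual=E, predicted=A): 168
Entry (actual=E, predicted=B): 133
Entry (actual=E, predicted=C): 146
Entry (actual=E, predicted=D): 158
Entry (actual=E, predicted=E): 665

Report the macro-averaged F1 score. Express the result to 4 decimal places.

Per-class F1 score (2·TP/(2·TP+FP+FN)):
  A: TP=340, FP=162+58+105+168=493, FN=45+57+41+72=215 → 680/1388 = 0.48991
  B: TP=393, FP=45+36+108+133=322, FN=162+132+145+139=578 → 786/1686 = 0.46619
  C: TP=186, FP=57+132+85+146=420, FN=58+36+48+44=186 → 372/978 = 0.38037
  D: TP=288, FP=41+145+48+158=392, FN=105+108+85+99=397 → 576/1365 = 0.42198
  E: TP=665, FP=72+139+44+99=354, FN=168+133+146+158=605 → 1330/2289 = 0.58104
Macro-F1 score = mean = (0.48991 + 0.46619 + 0.38037 + 0.42198 + 0.58104) / 5 = 0.4679

0.4679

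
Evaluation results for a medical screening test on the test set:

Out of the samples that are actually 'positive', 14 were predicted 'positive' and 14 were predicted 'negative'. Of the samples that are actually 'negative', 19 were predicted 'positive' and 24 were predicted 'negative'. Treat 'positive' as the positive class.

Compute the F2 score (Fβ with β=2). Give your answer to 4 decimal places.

0.4828

Fβ = (1+β²)·TP / ((1+β²)·TP + β²·FN + FP), with β²=4
= 5·14 / (5·14 + 4·14 + 19) = 0.4828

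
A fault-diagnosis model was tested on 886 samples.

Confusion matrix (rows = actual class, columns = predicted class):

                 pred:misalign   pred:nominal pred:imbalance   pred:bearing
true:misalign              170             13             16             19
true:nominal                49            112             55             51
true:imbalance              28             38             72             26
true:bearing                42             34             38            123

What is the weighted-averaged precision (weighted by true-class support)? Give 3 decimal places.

0.540

Per-class precision (TP/(TP+FP)):
  misalign: TP=170, FP=49+28+42=119 → 170/289 = 0.5882
  nominal: TP=112, FP=13+38+34=85 → 112/197 = 0.5685
  imbalance: TP=72, FP=16+55+38=109 → 72/181 = 0.3978
  bearing: TP=123, FP=19+51+26=96 → 123/219 = 0.5616
Weighted-precision = Σ (supportᵢ/N)·precisionᵢ with N=886: (218/886)·0.5882 + (267/886)·0.5685 + (164/886)·0.3978 + (237/886)·0.5616 = 0.540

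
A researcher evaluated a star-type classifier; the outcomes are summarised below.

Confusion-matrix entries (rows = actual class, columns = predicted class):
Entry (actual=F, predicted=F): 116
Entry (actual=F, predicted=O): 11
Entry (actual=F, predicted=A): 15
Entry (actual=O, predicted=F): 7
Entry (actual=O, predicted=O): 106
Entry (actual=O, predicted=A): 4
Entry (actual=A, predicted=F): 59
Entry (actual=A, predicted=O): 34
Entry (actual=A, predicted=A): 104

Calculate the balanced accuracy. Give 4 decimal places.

0.7503

Balanced accuracy = mean of per-class recall.
  F: recall = 116/142 = 0.81690
  O: recall = 106/117 = 0.90598
  A: recall = 104/197 = 0.52792
Mean = (0.81690 + 0.90598 + 0.52792) / 3 = 0.7503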